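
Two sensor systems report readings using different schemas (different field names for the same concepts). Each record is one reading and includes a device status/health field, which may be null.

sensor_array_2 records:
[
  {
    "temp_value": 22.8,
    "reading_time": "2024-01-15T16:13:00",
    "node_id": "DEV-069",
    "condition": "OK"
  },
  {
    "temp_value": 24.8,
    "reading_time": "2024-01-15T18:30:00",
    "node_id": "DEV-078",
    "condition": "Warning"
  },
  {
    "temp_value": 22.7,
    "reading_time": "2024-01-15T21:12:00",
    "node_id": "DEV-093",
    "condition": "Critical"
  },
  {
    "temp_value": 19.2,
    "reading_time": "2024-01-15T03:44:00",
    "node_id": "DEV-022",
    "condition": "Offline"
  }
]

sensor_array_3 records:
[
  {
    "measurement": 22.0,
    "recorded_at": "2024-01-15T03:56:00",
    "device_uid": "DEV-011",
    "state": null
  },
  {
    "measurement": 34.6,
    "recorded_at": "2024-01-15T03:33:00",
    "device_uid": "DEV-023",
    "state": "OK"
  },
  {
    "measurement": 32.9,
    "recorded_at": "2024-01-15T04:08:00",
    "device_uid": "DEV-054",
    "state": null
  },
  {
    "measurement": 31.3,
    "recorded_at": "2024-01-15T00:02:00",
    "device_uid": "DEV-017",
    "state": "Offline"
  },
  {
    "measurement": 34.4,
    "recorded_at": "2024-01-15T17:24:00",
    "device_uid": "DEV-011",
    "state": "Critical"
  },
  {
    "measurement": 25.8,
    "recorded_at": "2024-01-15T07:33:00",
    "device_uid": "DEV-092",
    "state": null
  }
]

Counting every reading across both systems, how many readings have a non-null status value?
7

Schema mapping: "condition" (sensor_array_2) = "state" (sensor_array_3) = status

Non-null in sensor_array_2: 4
Non-null in sensor_array_3: 3

Total non-null: 4 + 3 = 7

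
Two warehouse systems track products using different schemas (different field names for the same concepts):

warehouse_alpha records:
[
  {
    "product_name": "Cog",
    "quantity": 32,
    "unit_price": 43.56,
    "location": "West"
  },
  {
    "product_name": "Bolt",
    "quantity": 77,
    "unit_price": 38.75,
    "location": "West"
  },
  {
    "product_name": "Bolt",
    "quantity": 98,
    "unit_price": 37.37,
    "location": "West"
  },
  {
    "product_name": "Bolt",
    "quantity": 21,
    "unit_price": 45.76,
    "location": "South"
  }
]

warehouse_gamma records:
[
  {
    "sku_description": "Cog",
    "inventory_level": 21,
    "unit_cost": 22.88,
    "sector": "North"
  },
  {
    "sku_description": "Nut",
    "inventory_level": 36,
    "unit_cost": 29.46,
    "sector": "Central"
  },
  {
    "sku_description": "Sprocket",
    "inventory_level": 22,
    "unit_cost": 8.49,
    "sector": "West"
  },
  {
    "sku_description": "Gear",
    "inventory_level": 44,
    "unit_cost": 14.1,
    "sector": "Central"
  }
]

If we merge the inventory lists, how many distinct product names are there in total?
5

Schema mapping: "product_name" (warehouse_alpha) = "sku_description" (warehouse_gamma) = product name

Products in warehouse_alpha: ['Bolt', 'Cog']
Products in warehouse_gamma: ['Cog', 'Gear', 'Nut', 'Sprocket']

Union (unique products): ['Bolt', 'Cog', 'Gear', 'Nut', 'Sprocket']
Count: 5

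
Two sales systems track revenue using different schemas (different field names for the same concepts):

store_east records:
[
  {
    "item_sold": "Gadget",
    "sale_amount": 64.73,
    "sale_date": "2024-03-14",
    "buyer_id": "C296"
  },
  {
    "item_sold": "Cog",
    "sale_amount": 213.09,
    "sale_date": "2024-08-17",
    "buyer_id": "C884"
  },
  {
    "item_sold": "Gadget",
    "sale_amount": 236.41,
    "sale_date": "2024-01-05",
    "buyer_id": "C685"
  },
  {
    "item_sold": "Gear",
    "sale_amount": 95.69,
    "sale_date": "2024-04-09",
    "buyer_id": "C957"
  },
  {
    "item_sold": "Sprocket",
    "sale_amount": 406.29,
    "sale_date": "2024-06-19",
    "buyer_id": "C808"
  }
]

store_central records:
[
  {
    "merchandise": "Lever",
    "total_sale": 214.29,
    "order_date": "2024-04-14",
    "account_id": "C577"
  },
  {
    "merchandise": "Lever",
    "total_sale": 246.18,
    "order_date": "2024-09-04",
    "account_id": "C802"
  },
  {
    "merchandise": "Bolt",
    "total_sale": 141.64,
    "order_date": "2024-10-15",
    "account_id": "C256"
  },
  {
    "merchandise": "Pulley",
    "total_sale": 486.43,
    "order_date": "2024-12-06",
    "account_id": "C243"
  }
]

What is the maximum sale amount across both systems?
486.43

Reconcile: "sale_amount" (store_east) = "total_sale" (store_central) = sale amount

Maximum in store_east: 406.29
Maximum in store_central: 486.43

Overall maximum: max(406.29, 486.43) = 486.43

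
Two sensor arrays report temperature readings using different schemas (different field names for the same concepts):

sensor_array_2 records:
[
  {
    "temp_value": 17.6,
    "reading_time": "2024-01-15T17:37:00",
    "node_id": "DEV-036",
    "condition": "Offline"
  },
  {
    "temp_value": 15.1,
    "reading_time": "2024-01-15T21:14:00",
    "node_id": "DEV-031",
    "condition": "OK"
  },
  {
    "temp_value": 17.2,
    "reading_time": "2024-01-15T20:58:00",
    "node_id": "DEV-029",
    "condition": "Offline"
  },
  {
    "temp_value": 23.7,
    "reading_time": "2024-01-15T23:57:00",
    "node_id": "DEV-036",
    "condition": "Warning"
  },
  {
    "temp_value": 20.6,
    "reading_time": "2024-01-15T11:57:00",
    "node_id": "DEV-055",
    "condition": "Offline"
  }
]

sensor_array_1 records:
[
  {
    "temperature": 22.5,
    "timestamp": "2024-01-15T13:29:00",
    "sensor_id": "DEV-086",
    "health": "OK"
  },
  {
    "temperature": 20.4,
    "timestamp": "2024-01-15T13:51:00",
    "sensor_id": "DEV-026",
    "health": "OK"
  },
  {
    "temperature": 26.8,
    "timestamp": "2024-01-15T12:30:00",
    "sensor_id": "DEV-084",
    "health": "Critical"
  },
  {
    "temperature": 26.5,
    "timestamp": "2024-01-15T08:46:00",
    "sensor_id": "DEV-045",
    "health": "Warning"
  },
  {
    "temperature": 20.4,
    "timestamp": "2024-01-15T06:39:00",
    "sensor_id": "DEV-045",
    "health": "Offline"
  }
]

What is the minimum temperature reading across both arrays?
15.1

Schema mapping: "temp_value" (sensor_array_2) = "temperature" (sensor_array_1) = temperature reading

Minimum in sensor_array_2: 15.1
Minimum in sensor_array_1: 20.4

Overall minimum: min(15.1, 20.4) = 15.1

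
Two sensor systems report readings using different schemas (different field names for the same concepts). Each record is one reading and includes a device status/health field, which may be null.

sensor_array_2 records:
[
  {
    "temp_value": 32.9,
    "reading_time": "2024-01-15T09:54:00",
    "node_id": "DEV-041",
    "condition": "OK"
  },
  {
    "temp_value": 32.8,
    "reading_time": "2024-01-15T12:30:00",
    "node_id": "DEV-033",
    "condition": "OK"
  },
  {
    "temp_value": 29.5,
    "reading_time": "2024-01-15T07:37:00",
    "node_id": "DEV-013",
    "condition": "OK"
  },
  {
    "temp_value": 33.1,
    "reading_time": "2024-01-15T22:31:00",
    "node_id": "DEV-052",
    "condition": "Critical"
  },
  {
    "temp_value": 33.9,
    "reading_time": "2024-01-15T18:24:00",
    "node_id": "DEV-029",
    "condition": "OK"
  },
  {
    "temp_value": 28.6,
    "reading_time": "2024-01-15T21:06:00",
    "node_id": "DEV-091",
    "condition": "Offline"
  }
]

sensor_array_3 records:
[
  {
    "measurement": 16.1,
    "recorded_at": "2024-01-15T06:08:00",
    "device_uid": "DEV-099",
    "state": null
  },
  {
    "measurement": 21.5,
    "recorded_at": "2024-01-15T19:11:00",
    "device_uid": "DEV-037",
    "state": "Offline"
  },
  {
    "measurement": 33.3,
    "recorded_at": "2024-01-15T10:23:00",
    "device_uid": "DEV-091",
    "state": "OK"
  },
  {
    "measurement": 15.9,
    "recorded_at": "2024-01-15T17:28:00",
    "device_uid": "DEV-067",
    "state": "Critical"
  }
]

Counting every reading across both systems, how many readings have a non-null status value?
9

Schema mapping: "condition" (sensor_array_2) = "state" (sensor_array_3) = status

Non-null in sensor_array_2: 6
Non-null in sensor_array_3: 3

Total non-null: 6 + 3 = 9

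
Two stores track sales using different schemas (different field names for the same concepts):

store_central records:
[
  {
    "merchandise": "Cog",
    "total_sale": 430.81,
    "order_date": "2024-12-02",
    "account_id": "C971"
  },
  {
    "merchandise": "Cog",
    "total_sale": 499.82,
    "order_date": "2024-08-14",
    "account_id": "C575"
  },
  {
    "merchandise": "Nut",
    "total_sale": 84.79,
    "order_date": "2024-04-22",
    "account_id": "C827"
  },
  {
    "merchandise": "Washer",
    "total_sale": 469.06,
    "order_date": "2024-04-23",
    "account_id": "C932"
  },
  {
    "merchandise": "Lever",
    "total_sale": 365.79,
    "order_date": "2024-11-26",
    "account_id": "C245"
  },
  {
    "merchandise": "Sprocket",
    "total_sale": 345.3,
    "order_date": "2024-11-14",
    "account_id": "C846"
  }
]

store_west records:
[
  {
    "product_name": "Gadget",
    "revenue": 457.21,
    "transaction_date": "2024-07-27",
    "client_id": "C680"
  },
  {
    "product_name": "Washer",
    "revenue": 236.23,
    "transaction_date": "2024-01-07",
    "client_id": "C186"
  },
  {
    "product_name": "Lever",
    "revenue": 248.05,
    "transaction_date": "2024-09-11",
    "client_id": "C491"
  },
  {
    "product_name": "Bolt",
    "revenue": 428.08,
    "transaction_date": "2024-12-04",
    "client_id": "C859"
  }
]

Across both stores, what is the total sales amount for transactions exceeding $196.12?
3480.35

Schema mapping: "total_sale" (store_central) = "revenue" (store_west) = sale amount

Sum of sales > $196.12 in store_central: 2110.78
Sum of sales > $196.12 in store_west: 1369.57

Total: 2110.78 + 1369.57 = 3480.35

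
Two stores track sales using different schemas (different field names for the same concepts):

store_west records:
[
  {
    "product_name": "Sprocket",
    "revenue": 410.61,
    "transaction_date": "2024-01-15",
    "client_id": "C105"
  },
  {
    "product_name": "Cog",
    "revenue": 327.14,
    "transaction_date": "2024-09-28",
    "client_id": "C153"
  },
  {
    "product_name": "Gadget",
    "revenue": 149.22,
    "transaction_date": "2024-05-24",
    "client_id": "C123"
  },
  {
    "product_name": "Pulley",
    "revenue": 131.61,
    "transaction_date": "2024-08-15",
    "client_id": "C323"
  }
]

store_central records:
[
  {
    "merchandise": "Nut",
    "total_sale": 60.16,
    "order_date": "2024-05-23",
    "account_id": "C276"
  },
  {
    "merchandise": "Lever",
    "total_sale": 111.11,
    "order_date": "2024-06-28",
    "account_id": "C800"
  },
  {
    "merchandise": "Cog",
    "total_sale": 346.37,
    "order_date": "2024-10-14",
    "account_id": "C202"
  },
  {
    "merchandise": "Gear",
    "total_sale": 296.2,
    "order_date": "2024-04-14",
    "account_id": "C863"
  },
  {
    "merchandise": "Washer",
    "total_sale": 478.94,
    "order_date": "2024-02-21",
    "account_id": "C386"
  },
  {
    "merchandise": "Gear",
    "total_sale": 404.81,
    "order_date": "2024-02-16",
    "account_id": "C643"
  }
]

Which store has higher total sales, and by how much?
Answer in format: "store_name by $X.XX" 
store_central by $679.01

Schema mapping: "revenue" (store_west) = "total_sale" (store_central) = sale amount

Total for store_west: 1018.58
Total for store_central: 1697.59

Difference: |1018.58 - 1697.59| = 679.01
store_central has higher sales by $679.01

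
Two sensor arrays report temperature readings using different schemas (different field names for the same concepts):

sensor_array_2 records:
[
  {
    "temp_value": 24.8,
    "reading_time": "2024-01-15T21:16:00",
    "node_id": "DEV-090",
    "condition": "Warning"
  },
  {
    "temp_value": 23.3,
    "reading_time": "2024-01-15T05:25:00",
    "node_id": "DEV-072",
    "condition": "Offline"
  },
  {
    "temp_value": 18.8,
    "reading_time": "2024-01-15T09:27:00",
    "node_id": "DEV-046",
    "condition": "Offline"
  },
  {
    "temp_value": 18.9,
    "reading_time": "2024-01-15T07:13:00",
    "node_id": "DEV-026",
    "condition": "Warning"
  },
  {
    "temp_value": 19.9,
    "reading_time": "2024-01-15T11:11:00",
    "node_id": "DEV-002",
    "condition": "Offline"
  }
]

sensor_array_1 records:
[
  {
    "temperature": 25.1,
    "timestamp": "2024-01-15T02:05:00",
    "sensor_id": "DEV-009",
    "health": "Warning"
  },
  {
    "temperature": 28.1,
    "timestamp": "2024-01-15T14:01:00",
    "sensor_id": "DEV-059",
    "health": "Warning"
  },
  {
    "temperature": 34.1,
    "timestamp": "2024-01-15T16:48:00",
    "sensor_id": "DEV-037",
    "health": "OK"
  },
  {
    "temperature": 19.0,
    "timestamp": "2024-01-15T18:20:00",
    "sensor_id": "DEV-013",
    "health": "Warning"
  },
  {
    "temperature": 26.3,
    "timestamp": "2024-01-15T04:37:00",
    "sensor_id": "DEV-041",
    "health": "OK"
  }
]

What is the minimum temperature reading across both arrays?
18.8

Schema mapping: "temp_value" (sensor_array_2) = "temperature" (sensor_array_1) = temperature reading

Minimum in sensor_array_2: 18.8
Minimum in sensor_array_1: 19.0

Overall minimum: min(18.8, 19.0) = 18.8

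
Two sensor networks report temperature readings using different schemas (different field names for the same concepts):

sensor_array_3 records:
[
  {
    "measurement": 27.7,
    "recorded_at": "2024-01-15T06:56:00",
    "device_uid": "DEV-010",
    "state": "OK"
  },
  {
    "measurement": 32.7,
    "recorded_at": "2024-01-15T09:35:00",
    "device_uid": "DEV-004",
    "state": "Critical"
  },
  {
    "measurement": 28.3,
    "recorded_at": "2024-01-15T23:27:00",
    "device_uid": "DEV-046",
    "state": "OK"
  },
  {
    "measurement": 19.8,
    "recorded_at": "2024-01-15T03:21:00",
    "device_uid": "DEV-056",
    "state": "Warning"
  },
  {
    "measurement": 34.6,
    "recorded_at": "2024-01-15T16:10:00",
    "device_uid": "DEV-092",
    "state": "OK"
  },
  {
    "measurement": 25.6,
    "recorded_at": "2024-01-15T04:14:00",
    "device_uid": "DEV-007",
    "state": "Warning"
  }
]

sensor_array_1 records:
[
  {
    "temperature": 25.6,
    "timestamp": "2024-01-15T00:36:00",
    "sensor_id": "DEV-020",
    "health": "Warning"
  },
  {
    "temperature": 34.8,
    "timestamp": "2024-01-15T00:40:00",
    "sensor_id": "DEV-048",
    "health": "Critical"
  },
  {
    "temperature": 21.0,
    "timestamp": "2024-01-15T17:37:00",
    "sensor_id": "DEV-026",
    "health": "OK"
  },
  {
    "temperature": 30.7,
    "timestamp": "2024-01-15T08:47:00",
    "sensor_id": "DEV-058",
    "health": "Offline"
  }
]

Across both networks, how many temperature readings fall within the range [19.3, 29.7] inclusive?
6

Schema mapping: "measurement" (sensor_array_3) = "temperature" (sensor_array_1) = temperature

Readings in [19.3, 29.7] from sensor_array_3: 4
Readings in [19.3, 29.7] from sensor_array_1: 2

Total count: 4 + 2 = 6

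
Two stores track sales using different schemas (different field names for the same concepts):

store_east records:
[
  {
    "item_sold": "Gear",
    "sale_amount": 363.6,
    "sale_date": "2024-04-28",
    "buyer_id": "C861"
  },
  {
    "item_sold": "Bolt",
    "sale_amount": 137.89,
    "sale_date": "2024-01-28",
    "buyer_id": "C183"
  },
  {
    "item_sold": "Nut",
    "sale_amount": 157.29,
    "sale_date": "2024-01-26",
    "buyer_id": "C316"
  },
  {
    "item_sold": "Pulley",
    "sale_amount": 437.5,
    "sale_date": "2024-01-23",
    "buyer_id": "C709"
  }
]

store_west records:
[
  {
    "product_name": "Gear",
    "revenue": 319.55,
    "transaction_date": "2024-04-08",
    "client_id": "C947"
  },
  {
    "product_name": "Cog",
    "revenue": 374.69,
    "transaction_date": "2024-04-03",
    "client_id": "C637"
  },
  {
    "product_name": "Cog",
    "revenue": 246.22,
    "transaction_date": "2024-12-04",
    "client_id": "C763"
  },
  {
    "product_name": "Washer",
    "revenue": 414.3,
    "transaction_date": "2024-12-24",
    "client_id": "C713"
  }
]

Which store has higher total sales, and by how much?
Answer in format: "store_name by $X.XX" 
store_west by $258.48

Schema mapping: "sale_amount" (store_east) = "revenue" (store_west) = sale amount

Total for store_east: 1096.28
Total for store_west: 1354.76

Difference: |1096.28 - 1354.76| = 258.48
store_west has higher sales by $258.48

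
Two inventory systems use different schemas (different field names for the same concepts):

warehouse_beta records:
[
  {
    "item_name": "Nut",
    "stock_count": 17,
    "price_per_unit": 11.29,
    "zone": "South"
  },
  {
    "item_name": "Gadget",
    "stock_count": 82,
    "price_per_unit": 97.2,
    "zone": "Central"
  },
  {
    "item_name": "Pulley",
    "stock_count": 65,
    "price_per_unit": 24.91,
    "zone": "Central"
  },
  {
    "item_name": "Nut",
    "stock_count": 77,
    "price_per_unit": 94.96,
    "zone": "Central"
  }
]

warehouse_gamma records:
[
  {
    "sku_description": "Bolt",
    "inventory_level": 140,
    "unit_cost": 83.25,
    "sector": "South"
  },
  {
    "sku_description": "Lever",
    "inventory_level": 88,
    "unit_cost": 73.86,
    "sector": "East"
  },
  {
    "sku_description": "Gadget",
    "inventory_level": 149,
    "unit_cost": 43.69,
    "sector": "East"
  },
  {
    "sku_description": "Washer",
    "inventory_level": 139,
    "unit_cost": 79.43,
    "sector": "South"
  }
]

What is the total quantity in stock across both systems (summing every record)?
757

To reconcile these schemas, identify the field holding the quantity in stock in each system:
1. In warehouse_beta it is "stock_count"
2. In warehouse_gamma it is "inventory_level"

From warehouse_beta: 17 + 82 + 65 + 77 = 241
From warehouse_gamma: 140 + 88 + 149 + 139 = 516

Total: 241 + 516 = 757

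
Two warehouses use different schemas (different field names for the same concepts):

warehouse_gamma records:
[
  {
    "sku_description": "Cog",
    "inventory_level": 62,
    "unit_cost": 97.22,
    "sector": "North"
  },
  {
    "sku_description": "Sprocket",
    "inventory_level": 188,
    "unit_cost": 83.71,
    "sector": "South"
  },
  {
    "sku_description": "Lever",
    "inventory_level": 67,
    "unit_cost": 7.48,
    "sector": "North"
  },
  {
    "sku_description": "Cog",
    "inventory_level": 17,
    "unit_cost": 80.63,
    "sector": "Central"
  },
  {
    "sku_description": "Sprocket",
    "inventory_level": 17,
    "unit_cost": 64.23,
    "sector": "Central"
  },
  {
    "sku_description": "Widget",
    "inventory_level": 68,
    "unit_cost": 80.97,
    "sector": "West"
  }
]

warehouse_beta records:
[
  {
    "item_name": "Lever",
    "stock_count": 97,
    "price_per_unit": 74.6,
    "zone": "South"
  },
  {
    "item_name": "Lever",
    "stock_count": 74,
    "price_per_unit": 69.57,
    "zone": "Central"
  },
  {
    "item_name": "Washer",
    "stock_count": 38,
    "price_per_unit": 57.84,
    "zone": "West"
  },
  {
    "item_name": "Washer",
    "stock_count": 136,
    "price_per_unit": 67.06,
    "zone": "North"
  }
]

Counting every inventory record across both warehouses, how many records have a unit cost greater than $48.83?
9

Schema mapping: "unit_cost" (warehouse_gamma) = "price_per_unit" (warehouse_beta) = unit cost

Records > $48.83 in warehouse_gamma: 5
Records > $48.83 in warehouse_beta: 4

Total count: 5 + 4 = 9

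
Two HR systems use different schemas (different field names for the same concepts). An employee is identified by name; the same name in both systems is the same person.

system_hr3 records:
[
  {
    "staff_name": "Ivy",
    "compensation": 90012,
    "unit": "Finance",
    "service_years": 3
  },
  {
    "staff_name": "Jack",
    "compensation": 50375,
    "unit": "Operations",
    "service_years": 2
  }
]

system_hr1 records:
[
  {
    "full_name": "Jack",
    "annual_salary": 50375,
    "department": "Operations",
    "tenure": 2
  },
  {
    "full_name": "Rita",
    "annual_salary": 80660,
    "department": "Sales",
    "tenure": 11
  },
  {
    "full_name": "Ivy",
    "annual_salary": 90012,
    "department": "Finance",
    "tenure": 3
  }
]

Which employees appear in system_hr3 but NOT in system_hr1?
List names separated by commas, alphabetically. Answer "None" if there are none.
None

Schema mapping: "staff_name" (system_hr3) = "full_name" (system_hr1) = employee name

Names in system_hr3: ['Ivy', 'Jack']
Names in system_hr1: ['Ivy', 'Jack', 'Rita']

In system_hr3 but not system_hr1: None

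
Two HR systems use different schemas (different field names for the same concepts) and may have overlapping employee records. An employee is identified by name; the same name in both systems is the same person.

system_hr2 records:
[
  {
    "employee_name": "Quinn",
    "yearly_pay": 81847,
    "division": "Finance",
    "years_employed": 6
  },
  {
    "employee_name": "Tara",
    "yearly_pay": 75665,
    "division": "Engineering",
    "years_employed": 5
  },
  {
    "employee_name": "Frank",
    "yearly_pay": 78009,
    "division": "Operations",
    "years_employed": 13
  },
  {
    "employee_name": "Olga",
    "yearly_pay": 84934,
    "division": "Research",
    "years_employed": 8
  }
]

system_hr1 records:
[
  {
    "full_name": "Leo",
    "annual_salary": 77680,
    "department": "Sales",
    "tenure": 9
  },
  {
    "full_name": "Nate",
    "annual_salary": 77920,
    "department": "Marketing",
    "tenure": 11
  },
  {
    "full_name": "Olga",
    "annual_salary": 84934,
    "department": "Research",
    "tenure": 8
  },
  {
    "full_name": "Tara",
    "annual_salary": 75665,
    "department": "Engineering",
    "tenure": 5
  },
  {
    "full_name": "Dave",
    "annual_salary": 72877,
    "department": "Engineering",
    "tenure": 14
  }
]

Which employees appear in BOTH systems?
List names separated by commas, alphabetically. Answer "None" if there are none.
Olga, Tara

Schema mapping: "employee_name" (system_hr2) = "full_name" (system_hr1) = employee name

Names in system_hr2: ['Frank', 'Olga', 'Quinn', 'Tara']
Names in system_hr1: ['Dave', 'Leo', 'Nate', 'Olga', 'Tara']

Intersection: ['Olga', 'Tara']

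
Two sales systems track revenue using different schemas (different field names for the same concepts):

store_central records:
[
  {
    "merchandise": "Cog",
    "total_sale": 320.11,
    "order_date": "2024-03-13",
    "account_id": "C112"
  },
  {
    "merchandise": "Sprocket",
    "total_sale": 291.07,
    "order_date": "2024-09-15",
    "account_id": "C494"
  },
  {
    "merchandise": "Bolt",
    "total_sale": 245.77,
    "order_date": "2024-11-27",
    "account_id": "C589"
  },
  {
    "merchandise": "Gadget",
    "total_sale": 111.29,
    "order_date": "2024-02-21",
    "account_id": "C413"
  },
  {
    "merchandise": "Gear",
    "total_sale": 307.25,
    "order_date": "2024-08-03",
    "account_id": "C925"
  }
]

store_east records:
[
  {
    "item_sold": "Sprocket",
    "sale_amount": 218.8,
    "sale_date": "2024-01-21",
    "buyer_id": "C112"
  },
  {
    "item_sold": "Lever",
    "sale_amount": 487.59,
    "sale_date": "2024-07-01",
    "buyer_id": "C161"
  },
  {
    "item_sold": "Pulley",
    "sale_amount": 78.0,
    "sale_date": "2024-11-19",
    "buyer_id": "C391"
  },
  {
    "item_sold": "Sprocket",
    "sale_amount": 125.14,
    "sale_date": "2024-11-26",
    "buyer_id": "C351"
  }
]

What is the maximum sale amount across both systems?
487.59

Reconcile: "total_sale" (store_central) = "sale_amount" (store_east) = sale amount

Maximum in store_central: 320.11
Maximum in store_east: 487.59

Overall maximum: max(320.11, 487.59) = 487.59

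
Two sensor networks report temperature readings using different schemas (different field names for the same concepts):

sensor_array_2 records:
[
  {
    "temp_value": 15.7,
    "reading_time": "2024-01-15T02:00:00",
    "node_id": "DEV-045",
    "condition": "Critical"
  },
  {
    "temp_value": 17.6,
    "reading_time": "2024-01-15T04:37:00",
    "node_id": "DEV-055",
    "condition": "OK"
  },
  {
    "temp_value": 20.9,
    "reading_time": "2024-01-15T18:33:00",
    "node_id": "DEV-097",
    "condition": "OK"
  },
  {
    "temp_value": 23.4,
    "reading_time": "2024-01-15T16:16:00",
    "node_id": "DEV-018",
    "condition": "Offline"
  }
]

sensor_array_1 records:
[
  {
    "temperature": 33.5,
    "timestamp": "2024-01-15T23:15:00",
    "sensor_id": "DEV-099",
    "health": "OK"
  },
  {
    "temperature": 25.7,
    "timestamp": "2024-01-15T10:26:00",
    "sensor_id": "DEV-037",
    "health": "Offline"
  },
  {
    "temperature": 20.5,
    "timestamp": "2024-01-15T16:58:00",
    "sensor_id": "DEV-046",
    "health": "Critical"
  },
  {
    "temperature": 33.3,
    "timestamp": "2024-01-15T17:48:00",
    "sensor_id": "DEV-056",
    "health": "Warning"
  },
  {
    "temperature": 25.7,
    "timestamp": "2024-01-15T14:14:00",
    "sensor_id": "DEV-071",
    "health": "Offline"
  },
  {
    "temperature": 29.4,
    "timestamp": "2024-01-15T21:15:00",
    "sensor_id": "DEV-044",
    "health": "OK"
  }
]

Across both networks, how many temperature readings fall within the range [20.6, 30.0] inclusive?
5

Schema mapping: "temp_value" (sensor_array_2) = "temperature" (sensor_array_1) = temperature

Readings in [20.6, 30.0] from sensor_array_2: 2
Readings in [20.6, 30.0] from sensor_array_1: 3

Total count: 2 + 3 = 5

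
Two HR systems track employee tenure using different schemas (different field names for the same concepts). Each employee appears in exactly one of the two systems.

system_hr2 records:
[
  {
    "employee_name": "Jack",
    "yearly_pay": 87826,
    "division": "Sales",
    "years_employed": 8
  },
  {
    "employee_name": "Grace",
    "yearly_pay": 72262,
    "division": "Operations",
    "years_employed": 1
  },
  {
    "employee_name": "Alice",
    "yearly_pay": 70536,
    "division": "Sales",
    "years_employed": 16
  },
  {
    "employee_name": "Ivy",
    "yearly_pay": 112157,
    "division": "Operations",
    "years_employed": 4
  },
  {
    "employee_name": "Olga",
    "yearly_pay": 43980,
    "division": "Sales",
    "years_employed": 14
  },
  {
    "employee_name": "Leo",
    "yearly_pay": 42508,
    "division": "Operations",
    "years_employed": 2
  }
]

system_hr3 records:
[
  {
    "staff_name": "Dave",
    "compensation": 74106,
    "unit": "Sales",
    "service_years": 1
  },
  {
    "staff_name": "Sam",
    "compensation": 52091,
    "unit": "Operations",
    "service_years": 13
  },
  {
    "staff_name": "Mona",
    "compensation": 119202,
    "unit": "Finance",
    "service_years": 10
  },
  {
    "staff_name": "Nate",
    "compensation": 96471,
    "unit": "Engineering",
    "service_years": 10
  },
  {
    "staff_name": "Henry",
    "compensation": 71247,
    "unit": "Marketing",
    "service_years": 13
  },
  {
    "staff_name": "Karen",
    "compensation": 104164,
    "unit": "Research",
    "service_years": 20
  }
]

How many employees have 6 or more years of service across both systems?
8

Reconcile schemas: "years_employed" (system_hr2) = "service_years" (system_hr3) = years of service

From system_hr2: 3 employees with >= 6 years
From system_hr3: 5 employees with >= 6 years

Total: 3 + 5 = 8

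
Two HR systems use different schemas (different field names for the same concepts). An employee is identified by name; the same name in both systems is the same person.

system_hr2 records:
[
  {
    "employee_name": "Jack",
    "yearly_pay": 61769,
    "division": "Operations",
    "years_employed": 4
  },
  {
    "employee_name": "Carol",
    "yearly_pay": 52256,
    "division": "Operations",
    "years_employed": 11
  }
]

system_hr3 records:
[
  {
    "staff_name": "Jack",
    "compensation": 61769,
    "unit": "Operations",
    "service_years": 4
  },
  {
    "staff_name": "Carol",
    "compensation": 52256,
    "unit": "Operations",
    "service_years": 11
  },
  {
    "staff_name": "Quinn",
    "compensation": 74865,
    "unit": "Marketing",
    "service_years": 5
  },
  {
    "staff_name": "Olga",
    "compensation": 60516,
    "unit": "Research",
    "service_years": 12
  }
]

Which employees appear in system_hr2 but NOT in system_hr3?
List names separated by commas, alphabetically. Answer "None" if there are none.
None

Schema mapping: "employee_name" (system_hr2) = "staff_name" (system_hr3) = employee name

Names in system_hr2: ['Carol', 'Jack']
Names in system_hr3: ['Carol', 'Jack', 'Olga', 'Quinn']

In system_hr2 but not system_hr3: None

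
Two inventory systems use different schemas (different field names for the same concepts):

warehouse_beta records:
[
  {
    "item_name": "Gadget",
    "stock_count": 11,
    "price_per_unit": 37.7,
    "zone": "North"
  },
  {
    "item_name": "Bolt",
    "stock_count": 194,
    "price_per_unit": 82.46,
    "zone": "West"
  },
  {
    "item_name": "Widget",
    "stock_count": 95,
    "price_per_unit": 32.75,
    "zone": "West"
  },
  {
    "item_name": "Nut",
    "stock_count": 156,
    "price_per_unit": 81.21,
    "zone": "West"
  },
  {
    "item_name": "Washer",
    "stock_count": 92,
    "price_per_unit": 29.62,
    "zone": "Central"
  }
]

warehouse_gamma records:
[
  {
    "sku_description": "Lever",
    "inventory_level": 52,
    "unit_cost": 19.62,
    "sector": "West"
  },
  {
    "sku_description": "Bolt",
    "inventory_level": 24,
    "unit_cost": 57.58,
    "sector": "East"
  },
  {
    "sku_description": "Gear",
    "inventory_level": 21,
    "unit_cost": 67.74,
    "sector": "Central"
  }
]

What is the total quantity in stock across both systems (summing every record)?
645

To reconcile these schemas, identify the field holding the quantity in stock in each system:
1. In warehouse_beta it is "stock_count"
2. In warehouse_gamma it is "inventory_level"

From warehouse_beta: 11 + 194 + 95 + 156 + 92 = 548
From warehouse_gamma: 52 + 24 + 21 = 97

Total: 548 + 97 = 645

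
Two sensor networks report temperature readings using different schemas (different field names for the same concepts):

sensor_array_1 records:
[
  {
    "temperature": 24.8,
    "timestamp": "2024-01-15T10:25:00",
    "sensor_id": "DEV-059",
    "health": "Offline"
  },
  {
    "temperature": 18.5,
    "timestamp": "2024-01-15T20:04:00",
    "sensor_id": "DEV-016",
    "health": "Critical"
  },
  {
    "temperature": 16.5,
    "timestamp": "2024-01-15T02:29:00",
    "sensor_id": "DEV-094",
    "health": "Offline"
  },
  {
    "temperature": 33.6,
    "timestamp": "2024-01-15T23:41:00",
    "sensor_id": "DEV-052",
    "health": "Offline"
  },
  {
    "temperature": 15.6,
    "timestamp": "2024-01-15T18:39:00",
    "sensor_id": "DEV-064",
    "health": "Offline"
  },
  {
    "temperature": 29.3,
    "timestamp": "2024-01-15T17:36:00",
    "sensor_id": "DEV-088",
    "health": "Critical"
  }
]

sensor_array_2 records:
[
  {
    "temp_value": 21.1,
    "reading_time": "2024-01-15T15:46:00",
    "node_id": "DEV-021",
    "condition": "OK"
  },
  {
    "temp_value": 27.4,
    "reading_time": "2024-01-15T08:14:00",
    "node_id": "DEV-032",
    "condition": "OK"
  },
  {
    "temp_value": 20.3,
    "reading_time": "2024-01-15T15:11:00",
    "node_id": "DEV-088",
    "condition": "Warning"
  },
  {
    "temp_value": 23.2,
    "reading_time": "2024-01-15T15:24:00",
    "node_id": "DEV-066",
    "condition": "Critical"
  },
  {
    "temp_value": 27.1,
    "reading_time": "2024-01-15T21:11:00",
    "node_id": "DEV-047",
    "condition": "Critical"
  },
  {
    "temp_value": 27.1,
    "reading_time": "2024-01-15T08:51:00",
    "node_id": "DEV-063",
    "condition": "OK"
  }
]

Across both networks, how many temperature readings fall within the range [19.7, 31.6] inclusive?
8

Schema mapping: "temperature" (sensor_array_1) = "temp_value" (sensor_array_2) = temperature

Readings in [19.7, 31.6] from sensor_array_1: 2
Readings in [19.7, 31.6] from sensor_array_2: 6

Total count: 2 + 6 = 8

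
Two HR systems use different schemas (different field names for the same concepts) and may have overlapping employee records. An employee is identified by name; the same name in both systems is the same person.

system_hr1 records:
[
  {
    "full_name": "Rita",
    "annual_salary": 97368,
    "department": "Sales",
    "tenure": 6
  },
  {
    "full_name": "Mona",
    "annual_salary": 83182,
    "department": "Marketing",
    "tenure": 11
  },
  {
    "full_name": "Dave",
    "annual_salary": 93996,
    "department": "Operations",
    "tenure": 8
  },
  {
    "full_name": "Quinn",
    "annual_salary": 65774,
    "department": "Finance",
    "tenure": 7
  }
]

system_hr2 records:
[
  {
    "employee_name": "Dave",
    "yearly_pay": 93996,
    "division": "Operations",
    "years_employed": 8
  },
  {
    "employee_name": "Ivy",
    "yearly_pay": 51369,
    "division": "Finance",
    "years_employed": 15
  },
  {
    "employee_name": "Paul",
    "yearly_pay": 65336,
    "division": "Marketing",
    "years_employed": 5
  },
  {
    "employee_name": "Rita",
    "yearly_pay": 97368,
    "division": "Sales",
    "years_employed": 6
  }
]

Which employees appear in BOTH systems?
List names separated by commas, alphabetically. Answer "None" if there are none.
Dave, Rita

Schema mapping: "full_name" (system_hr1) = "employee_name" (system_hr2) = employee name

Names in system_hr1: ['Dave', 'Mona', 'Quinn', 'Rita']
Names in system_hr2: ['Dave', 'Ivy', 'Paul', 'Rita']

Intersection: ['Dave', 'Rita']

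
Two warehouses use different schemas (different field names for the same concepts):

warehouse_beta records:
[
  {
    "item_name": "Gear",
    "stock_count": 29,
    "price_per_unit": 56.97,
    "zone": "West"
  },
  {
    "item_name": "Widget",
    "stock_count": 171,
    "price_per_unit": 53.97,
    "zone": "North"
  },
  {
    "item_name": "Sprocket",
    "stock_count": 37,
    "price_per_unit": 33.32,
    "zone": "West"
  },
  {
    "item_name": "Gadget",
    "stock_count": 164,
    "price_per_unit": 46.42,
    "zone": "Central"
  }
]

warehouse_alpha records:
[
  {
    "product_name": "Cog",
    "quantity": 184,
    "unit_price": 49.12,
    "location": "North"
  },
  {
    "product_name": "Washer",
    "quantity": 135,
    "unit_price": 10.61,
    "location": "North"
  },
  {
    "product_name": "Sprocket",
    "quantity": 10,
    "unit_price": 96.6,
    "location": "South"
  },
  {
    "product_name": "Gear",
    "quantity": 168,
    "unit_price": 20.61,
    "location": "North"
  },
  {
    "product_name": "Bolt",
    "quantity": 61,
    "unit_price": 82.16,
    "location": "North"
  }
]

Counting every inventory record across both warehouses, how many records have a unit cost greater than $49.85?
4

Schema mapping: "price_per_unit" (warehouse_beta) = "unit_price" (warehouse_alpha) = unit cost

Records > $49.85 in warehouse_beta: 2
Records > $49.85 in warehouse_alpha: 2

Total count: 2 + 2 = 4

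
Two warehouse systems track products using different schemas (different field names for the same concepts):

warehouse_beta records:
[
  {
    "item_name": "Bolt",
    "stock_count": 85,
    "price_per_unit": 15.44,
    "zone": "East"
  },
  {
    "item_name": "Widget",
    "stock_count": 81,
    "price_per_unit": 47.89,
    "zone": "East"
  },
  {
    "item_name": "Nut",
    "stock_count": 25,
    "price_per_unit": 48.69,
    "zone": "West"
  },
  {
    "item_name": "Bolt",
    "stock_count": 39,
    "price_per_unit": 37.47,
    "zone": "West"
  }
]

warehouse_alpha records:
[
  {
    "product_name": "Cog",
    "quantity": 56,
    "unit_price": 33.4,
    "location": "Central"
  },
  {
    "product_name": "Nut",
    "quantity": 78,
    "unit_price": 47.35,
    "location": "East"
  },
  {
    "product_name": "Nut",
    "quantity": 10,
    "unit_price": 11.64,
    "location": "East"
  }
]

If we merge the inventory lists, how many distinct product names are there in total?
4

Schema mapping: "item_name" (warehouse_beta) = "product_name" (warehouse_alpha) = product name

Products in warehouse_beta: ['Bolt', 'Nut', 'Widget']
Products in warehouse_alpha: ['Cog', 'Nut']

Union (unique products): ['Bolt', 'Cog', 'Nut', 'Widget']
Count: 4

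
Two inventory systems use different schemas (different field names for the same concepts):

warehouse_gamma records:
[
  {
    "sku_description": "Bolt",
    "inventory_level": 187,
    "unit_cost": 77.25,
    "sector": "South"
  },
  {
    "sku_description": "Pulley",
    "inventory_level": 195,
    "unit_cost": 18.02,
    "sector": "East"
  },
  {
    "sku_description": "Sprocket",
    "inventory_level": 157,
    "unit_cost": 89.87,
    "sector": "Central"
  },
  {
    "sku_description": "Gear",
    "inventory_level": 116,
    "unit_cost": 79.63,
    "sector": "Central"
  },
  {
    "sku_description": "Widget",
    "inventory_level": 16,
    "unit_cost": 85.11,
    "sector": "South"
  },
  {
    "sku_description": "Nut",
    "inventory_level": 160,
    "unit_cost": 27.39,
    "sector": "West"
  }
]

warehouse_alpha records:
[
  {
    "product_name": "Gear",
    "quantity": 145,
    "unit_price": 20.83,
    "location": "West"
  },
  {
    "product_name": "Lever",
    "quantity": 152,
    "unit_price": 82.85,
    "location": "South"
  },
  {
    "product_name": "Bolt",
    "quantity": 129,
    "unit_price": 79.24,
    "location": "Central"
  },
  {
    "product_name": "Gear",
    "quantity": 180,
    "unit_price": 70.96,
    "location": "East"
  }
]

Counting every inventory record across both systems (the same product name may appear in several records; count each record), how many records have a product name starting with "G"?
3

Schema mapping: "sku_description" (warehouse_gamma) = "product_name" (warehouse_alpha) = product name

Records with product name starting with "G" in warehouse_gamma: 1
Records with product name starting with "G" in warehouse_alpha: 2

Total: 1 + 2 = 3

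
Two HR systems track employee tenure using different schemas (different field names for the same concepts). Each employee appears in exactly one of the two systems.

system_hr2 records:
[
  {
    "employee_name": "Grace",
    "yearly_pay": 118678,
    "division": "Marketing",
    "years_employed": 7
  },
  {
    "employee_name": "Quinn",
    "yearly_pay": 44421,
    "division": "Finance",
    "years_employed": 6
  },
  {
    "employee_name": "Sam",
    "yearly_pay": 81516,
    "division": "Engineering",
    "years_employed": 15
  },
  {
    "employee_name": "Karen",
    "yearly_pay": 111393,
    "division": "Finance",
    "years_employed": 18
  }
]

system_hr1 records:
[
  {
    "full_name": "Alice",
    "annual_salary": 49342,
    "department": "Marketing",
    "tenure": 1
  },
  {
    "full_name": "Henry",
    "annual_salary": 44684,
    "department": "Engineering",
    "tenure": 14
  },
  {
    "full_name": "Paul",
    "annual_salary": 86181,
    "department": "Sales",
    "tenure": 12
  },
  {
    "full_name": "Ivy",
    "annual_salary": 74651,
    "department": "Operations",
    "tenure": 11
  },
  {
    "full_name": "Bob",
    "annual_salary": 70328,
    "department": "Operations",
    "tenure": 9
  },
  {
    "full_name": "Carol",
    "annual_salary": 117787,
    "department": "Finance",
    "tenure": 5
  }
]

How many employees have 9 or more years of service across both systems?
6

Reconcile schemas: "years_employed" (system_hr2) = "tenure" (system_hr1) = years of service

From system_hr2: 2 employees with >= 9 years
From system_hr1: 4 employees with >= 9 years

Total: 2 + 4 = 6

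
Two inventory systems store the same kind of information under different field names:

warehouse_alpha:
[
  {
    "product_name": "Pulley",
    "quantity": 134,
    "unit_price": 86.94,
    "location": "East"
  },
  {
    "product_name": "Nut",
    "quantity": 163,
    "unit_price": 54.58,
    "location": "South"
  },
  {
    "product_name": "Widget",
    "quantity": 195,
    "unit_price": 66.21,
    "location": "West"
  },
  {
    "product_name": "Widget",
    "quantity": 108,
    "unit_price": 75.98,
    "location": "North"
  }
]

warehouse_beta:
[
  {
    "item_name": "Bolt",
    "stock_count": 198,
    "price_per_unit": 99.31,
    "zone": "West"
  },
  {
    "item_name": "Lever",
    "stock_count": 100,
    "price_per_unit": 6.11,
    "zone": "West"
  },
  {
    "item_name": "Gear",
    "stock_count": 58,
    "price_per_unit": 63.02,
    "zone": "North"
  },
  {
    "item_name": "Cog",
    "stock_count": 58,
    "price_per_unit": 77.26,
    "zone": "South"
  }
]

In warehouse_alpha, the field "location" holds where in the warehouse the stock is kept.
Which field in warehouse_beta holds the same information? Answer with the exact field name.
zone

In warehouse_alpha, "location" holds where in the warehouse the stock is kept.
The fields in warehouse_beta are: "item_name", "stock_count", "price_per_unit", "zone".
"zone" is the match: the name refers to the same concept and its values are area labels (e.g. 'North', 'South').
The other fields ("item_name", "stock_count", "price_per_unit") hold different kinds of data.

So "location" in warehouse_alpha corresponds to "zone" in warehouse_beta.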